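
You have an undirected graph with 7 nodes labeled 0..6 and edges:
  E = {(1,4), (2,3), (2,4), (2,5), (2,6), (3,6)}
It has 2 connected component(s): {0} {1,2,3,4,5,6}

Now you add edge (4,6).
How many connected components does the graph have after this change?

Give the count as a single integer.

Initial component count: 2
Add (4,6): endpoints already in same component. Count unchanged: 2.
New component count: 2

Answer: 2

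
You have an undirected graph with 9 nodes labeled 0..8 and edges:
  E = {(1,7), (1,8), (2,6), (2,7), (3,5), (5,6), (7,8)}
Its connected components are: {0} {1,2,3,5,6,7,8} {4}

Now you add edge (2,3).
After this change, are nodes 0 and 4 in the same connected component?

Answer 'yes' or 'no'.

Answer: no

Derivation:
Initial components: {0} {1,2,3,5,6,7,8} {4}
Adding edge (2,3): both already in same component {1,2,3,5,6,7,8}. No change.
New components: {0} {1,2,3,5,6,7,8} {4}
Are 0 and 4 in the same component? no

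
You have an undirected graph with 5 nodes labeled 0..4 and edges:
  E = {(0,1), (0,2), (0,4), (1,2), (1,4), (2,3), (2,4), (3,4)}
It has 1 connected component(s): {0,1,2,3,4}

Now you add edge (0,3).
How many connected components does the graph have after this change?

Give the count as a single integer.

Answer: 1

Derivation:
Initial component count: 1
Add (0,3): endpoints already in same component. Count unchanged: 1.
New component count: 1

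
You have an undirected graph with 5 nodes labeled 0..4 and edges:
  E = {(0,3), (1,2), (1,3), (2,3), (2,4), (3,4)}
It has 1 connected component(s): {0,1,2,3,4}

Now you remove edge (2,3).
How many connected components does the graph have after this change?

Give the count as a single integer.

Initial component count: 1
Remove (2,3): not a bridge. Count unchanged: 1.
  After removal, components: {0,1,2,3,4}
New component count: 1

Answer: 1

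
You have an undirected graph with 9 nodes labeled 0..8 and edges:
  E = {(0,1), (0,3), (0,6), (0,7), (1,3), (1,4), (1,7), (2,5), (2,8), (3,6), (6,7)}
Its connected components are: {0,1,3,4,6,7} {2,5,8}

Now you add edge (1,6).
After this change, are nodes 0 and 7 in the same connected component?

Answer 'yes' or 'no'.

Initial components: {0,1,3,4,6,7} {2,5,8}
Adding edge (1,6): both already in same component {0,1,3,4,6,7}. No change.
New components: {0,1,3,4,6,7} {2,5,8}
Are 0 and 7 in the same component? yes

Answer: yes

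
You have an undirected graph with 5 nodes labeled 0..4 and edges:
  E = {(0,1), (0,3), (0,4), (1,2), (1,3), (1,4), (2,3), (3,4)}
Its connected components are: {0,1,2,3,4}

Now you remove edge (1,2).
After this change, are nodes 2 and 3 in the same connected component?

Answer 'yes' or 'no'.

Initial components: {0,1,2,3,4}
Removing edge (1,2): not a bridge — component count unchanged at 1.
New components: {0,1,2,3,4}
Are 2 and 3 in the same component? yes

Answer: yes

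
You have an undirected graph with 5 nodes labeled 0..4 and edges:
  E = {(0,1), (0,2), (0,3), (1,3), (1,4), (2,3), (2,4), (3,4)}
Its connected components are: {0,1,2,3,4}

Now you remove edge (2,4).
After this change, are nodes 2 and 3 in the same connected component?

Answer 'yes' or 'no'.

Initial components: {0,1,2,3,4}
Removing edge (2,4): not a bridge — component count unchanged at 1.
New components: {0,1,2,3,4}
Are 2 and 3 in the same component? yes

Answer: yes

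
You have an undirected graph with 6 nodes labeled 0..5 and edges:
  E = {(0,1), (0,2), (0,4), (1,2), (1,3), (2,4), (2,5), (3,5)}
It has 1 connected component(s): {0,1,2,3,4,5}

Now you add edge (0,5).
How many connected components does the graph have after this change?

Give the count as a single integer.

Initial component count: 1
Add (0,5): endpoints already in same component. Count unchanged: 1.
New component count: 1

Answer: 1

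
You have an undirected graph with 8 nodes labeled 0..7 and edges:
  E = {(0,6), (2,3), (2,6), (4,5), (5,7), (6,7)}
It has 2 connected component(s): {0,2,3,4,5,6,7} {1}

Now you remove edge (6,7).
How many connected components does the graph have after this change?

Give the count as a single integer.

Answer: 3

Derivation:
Initial component count: 2
Remove (6,7): it was a bridge. Count increases: 2 -> 3.
  After removal, components: {0,2,3,6} {1} {4,5,7}
New component count: 3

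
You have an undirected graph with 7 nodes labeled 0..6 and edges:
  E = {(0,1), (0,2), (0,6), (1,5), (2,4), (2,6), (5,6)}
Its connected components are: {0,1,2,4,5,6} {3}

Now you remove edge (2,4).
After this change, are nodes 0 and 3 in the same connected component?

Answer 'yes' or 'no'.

Answer: no

Derivation:
Initial components: {0,1,2,4,5,6} {3}
Removing edge (2,4): it was a bridge — component count 2 -> 3.
New components: {0,1,2,5,6} {3} {4}
Are 0 and 3 in the same component? no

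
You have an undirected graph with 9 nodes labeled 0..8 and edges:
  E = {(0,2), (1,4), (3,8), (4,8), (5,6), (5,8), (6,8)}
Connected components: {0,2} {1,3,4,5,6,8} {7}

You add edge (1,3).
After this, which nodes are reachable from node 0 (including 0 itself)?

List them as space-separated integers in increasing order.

Answer: 0 2

Derivation:
Before: nodes reachable from 0: {0,2}
Adding (1,3): both endpoints already in same component. Reachability from 0 unchanged.
After: nodes reachable from 0: {0,2}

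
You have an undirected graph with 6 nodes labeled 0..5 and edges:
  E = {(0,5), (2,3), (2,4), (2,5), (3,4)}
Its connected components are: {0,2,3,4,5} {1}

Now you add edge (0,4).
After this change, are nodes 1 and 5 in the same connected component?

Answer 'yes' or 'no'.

Answer: no

Derivation:
Initial components: {0,2,3,4,5} {1}
Adding edge (0,4): both already in same component {0,2,3,4,5}. No change.
New components: {0,2,3,4,5} {1}
Are 1 and 5 in the same component? no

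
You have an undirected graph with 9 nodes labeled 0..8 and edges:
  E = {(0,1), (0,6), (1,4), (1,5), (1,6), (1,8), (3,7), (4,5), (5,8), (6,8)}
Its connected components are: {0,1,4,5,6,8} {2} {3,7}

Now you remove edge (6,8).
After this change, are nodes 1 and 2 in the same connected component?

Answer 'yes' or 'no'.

Answer: no

Derivation:
Initial components: {0,1,4,5,6,8} {2} {3,7}
Removing edge (6,8): not a bridge — component count unchanged at 3.
New components: {0,1,4,5,6,8} {2} {3,7}
Are 1 and 2 in the same component? no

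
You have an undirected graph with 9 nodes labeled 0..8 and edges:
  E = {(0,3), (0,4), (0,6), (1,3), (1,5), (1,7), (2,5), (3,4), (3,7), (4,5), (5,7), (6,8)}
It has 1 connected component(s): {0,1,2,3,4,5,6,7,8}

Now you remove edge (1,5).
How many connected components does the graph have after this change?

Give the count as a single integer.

Answer: 1

Derivation:
Initial component count: 1
Remove (1,5): not a bridge. Count unchanged: 1.
  After removal, components: {0,1,2,3,4,5,6,7,8}
New component count: 1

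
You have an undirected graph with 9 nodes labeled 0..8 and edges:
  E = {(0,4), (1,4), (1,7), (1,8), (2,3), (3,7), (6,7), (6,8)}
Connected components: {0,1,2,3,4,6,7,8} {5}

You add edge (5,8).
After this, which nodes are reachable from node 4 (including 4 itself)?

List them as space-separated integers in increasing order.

Before: nodes reachable from 4: {0,1,2,3,4,6,7,8}
Adding (5,8): merges 4's component with another. Reachability grows.
After: nodes reachable from 4: {0,1,2,3,4,5,6,7,8}

Answer: 0 1 2 3 4 5 6 7 8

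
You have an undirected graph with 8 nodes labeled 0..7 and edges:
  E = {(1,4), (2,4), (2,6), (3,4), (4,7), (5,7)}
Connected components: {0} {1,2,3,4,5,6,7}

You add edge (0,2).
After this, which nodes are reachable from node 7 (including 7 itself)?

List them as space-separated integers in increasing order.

Answer: 0 1 2 3 4 5 6 7

Derivation:
Before: nodes reachable from 7: {1,2,3,4,5,6,7}
Adding (0,2): merges 7's component with another. Reachability grows.
After: nodes reachable from 7: {0,1,2,3,4,5,6,7}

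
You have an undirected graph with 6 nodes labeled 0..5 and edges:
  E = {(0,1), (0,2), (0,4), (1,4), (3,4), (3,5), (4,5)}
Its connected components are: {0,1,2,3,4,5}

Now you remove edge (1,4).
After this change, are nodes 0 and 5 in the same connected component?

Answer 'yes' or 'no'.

Answer: yes

Derivation:
Initial components: {0,1,2,3,4,5}
Removing edge (1,4): not a bridge — component count unchanged at 1.
New components: {0,1,2,3,4,5}
Are 0 and 5 in the same component? yes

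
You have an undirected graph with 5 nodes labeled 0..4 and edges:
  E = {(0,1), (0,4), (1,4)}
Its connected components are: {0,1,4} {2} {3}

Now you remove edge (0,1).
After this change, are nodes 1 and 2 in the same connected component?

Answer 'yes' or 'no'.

Initial components: {0,1,4} {2} {3}
Removing edge (0,1): not a bridge — component count unchanged at 3.
New components: {0,1,4} {2} {3}
Are 1 and 2 in the same component? no

Answer: no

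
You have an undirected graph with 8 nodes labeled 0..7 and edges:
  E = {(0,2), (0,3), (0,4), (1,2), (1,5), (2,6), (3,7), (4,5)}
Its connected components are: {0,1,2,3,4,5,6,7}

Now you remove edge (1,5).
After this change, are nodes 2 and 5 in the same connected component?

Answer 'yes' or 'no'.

Initial components: {0,1,2,3,4,5,6,7}
Removing edge (1,5): not a bridge — component count unchanged at 1.
New components: {0,1,2,3,4,5,6,7}
Are 2 and 5 in the same component? yes

Answer: yes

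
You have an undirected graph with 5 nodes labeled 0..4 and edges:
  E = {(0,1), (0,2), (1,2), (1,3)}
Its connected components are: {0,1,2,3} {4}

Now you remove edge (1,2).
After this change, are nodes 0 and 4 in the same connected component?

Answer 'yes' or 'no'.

Initial components: {0,1,2,3} {4}
Removing edge (1,2): not a bridge — component count unchanged at 2.
New components: {0,1,2,3} {4}
Are 0 and 4 in the same component? no

Answer: no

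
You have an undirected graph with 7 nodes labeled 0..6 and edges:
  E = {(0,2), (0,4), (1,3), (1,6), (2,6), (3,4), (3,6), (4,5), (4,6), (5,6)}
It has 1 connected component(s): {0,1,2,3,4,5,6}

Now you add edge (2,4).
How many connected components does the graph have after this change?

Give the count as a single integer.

Initial component count: 1
Add (2,4): endpoints already in same component. Count unchanged: 1.
New component count: 1

Answer: 1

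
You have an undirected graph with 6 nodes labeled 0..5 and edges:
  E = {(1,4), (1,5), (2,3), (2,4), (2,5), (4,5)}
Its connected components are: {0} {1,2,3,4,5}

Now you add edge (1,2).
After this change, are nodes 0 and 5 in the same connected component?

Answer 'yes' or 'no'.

Initial components: {0} {1,2,3,4,5}
Adding edge (1,2): both already in same component {1,2,3,4,5}. No change.
New components: {0} {1,2,3,4,5}
Are 0 and 5 in the same component? no

Answer: no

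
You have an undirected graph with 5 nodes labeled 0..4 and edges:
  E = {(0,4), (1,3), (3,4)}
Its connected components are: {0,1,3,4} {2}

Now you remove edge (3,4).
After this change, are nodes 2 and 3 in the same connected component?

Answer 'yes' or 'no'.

Answer: no

Derivation:
Initial components: {0,1,3,4} {2}
Removing edge (3,4): it was a bridge — component count 2 -> 3.
New components: {0,4} {1,3} {2}
Are 2 and 3 in the same component? no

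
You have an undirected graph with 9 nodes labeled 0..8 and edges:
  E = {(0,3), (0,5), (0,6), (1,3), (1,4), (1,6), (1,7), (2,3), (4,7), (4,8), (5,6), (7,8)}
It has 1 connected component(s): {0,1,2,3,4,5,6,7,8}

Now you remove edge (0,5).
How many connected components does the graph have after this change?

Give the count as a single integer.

Initial component count: 1
Remove (0,5): not a bridge. Count unchanged: 1.
  After removal, components: {0,1,2,3,4,5,6,7,8}
New component count: 1

Answer: 1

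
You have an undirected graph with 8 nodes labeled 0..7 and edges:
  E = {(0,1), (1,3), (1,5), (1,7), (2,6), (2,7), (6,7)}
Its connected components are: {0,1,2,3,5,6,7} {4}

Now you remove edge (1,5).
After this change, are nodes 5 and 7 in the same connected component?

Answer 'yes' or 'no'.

Answer: no

Derivation:
Initial components: {0,1,2,3,5,6,7} {4}
Removing edge (1,5): it was a bridge — component count 2 -> 3.
New components: {0,1,2,3,6,7} {4} {5}
Are 5 and 7 in the same component? no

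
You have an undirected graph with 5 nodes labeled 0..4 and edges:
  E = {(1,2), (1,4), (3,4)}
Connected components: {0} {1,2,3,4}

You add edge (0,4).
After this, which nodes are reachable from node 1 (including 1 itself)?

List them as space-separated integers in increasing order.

Answer: 0 1 2 3 4

Derivation:
Before: nodes reachable from 1: {1,2,3,4}
Adding (0,4): merges 1's component with another. Reachability grows.
After: nodes reachable from 1: {0,1,2,3,4}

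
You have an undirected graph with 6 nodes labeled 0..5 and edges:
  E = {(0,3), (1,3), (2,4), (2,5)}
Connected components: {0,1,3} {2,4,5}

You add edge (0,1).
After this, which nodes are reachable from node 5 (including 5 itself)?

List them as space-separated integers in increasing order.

Before: nodes reachable from 5: {2,4,5}
Adding (0,1): both endpoints already in same component. Reachability from 5 unchanged.
After: nodes reachable from 5: {2,4,5}

Answer: 2 4 5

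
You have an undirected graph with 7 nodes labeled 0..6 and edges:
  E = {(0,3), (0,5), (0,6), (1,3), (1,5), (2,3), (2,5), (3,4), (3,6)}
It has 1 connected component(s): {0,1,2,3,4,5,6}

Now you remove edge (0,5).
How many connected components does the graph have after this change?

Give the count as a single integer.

Answer: 1

Derivation:
Initial component count: 1
Remove (0,5): not a bridge. Count unchanged: 1.
  After removal, components: {0,1,2,3,4,5,6}
New component count: 1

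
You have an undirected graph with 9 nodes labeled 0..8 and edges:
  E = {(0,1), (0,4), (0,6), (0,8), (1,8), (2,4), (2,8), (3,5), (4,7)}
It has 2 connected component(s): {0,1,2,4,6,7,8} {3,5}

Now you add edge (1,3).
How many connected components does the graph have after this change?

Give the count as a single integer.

Initial component count: 2
Add (1,3): merges two components. Count decreases: 2 -> 1.
New component count: 1

Answer: 1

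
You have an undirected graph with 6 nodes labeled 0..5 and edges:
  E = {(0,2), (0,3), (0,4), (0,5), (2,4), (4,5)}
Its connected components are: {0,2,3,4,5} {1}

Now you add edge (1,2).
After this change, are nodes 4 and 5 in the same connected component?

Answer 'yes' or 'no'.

Initial components: {0,2,3,4,5} {1}
Adding edge (1,2): merges {1} and {0,2,3,4,5}.
New components: {0,1,2,3,4,5}
Are 4 and 5 in the same component? yes

Answer: yes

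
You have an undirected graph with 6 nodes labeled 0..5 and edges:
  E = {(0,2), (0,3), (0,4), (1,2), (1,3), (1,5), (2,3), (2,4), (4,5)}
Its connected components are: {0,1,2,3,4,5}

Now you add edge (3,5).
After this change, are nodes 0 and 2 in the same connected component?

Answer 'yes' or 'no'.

Answer: yes

Derivation:
Initial components: {0,1,2,3,4,5}
Adding edge (3,5): both already in same component {0,1,2,3,4,5}. No change.
New components: {0,1,2,3,4,5}
Are 0 and 2 in the same component? yes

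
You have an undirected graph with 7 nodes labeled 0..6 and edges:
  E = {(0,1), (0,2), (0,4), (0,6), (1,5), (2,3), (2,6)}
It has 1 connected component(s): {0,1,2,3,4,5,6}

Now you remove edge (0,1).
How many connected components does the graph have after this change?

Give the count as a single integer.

Answer: 2

Derivation:
Initial component count: 1
Remove (0,1): it was a bridge. Count increases: 1 -> 2.
  After removal, components: {0,2,3,4,6} {1,5}
New component count: 2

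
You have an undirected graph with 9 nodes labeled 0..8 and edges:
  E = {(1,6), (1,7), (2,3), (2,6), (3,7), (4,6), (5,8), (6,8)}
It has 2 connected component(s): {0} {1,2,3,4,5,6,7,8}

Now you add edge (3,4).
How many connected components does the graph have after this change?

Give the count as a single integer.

Answer: 2

Derivation:
Initial component count: 2
Add (3,4): endpoints already in same component. Count unchanged: 2.
New component count: 2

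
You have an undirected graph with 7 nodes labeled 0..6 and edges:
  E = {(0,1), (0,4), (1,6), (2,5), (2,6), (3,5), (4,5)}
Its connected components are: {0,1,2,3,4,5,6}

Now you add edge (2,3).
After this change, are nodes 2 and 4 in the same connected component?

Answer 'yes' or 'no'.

Answer: yes

Derivation:
Initial components: {0,1,2,3,4,5,6}
Adding edge (2,3): both already in same component {0,1,2,3,4,5,6}. No change.
New components: {0,1,2,3,4,5,6}
Are 2 and 4 in the same component? yes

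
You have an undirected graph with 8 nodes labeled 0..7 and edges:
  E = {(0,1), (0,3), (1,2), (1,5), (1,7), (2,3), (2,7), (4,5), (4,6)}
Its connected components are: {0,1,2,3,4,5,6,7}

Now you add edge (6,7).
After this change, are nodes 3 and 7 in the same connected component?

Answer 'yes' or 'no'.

Answer: yes

Derivation:
Initial components: {0,1,2,3,4,5,6,7}
Adding edge (6,7): both already in same component {0,1,2,3,4,5,6,7}. No change.
New components: {0,1,2,3,4,5,6,7}
Are 3 and 7 in the same component? yes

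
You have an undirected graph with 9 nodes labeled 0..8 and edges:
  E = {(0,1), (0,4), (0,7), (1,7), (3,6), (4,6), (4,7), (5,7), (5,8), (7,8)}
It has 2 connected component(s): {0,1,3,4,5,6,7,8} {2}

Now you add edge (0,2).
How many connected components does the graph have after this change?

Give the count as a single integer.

Answer: 1

Derivation:
Initial component count: 2
Add (0,2): merges two components. Count decreases: 2 -> 1.
New component count: 1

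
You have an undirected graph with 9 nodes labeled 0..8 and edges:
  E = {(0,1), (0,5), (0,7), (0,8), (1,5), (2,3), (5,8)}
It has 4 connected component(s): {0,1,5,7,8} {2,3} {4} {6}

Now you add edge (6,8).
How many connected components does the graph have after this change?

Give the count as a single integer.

Answer: 3

Derivation:
Initial component count: 4
Add (6,8): merges two components. Count decreases: 4 -> 3.
New component count: 3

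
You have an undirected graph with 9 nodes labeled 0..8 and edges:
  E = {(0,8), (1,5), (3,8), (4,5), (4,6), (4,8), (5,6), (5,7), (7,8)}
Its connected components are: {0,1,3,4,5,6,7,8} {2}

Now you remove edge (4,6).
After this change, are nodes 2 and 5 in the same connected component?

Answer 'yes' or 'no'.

Answer: no

Derivation:
Initial components: {0,1,3,4,5,6,7,8} {2}
Removing edge (4,6): not a bridge — component count unchanged at 2.
New components: {0,1,3,4,5,6,7,8} {2}
Are 2 and 5 in the same component? no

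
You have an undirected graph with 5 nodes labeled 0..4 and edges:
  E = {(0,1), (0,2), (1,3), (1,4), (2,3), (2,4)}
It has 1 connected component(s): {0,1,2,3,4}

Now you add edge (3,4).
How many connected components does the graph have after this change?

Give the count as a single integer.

Initial component count: 1
Add (3,4): endpoints already in same component. Count unchanged: 1.
New component count: 1

Answer: 1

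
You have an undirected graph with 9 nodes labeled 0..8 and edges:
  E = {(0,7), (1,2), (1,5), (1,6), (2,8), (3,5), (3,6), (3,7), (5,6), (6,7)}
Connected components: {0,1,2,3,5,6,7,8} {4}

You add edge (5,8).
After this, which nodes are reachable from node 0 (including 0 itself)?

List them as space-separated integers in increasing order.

Before: nodes reachable from 0: {0,1,2,3,5,6,7,8}
Adding (5,8): both endpoints already in same component. Reachability from 0 unchanged.
After: nodes reachable from 0: {0,1,2,3,5,6,7,8}

Answer: 0 1 2 3 5 6 7 8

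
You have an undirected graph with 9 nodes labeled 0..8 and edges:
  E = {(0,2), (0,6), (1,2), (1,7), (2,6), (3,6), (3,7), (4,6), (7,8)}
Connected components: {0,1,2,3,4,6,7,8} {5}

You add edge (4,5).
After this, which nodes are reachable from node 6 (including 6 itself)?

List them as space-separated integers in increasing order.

Answer: 0 1 2 3 4 5 6 7 8

Derivation:
Before: nodes reachable from 6: {0,1,2,3,4,6,7,8}
Adding (4,5): merges 6's component with another. Reachability grows.
After: nodes reachable from 6: {0,1,2,3,4,5,6,7,8}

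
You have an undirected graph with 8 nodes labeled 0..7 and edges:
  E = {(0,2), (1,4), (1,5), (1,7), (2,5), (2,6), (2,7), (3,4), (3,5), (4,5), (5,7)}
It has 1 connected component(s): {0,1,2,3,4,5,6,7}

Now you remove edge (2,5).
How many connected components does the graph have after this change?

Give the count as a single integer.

Initial component count: 1
Remove (2,5): not a bridge. Count unchanged: 1.
  After removal, components: {0,1,2,3,4,5,6,7}
New component count: 1

Answer: 1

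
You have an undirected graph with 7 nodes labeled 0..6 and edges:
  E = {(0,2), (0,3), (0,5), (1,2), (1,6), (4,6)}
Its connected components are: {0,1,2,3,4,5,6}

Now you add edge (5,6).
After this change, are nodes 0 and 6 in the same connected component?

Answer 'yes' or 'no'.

Initial components: {0,1,2,3,4,5,6}
Adding edge (5,6): both already in same component {0,1,2,3,4,5,6}. No change.
New components: {0,1,2,3,4,5,6}
Are 0 and 6 in the same component? yes

Answer: yes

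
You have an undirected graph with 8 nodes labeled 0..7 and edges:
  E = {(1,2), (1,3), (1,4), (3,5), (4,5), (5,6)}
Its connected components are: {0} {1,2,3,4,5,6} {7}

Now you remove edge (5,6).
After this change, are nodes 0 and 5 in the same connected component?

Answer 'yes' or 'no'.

Initial components: {0} {1,2,3,4,5,6} {7}
Removing edge (5,6): it was a bridge — component count 3 -> 4.
New components: {0} {1,2,3,4,5} {6} {7}
Are 0 and 5 in the same component? no

Answer: no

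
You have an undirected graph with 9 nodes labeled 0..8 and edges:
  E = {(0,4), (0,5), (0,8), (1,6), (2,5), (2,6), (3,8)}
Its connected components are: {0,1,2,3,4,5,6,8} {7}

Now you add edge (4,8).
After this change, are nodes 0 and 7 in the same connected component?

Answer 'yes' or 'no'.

Initial components: {0,1,2,3,4,5,6,8} {7}
Adding edge (4,8): both already in same component {0,1,2,3,4,5,6,8}. No change.
New components: {0,1,2,3,4,5,6,8} {7}
Are 0 and 7 in the same component? no

Answer: no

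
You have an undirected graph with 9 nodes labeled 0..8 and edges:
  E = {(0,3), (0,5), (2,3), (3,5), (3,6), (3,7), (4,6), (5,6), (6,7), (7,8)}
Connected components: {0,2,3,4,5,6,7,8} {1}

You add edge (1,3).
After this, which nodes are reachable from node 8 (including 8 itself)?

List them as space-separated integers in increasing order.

Before: nodes reachable from 8: {0,2,3,4,5,6,7,8}
Adding (1,3): merges 8's component with another. Reachability grows.
After: nodes reachable from 8: {0,1,2,3,4,5,6,7,8}

Answer: 0 1 2 3 4 5 6 7 8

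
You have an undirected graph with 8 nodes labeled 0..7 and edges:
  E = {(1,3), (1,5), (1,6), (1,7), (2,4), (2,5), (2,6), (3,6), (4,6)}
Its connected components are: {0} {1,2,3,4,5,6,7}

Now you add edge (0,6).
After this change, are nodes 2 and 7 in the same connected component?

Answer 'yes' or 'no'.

Answer: yes

Derivation:
Initial components: {0} {1,2,3,4,5,6,7}
Adding edge (0,6): merges {0} and {1,2,3,4,5,6,7}.
New components: {0,1,2,3,4,5,6,7}
Are 2 and 7 in the same component? yes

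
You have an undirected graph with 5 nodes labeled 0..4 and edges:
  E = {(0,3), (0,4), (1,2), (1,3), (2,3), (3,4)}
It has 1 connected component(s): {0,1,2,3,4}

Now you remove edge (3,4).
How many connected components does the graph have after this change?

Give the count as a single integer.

Answer: 1

Derivation:
Initial component count: 1
Remove (3,4): not a bridge. Count unchanged: 1.
  After removal, components: {0,1,2,3,4}
New component count: 1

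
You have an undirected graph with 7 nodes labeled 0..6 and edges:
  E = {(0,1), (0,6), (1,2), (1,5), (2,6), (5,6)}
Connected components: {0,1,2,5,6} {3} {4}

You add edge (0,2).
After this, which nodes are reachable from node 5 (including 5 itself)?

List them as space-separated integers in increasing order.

Answer: 0 1 2 5 6

Derivation:
Before: nodes reachable from 5: {0,1,2,5,6}
Adding (0,2): both endpoints already in same component. Reachability from 5 unchanged.
After: nodes reachable from 5: {0,1,2,5,6}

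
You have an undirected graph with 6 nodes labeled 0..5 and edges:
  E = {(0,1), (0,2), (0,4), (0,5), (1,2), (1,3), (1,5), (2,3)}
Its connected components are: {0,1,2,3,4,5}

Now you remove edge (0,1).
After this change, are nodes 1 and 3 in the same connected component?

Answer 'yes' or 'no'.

Initial components: {0,1,2,3,4,5}
Removing edge (0,1): not a bridge — component count unchanged at 1.
New components: {0,1,2,3,4,5}
Are 1 and 3 in the same component? yes

Answer: yes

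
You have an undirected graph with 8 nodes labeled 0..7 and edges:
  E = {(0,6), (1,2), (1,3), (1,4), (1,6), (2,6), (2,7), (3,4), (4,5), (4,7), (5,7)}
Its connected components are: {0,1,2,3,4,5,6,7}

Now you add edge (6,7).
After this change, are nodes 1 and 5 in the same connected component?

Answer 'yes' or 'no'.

Answer: yes

Derivation:
Initial components: {0,1,2,3,4,5,6,7}
Adding edge (6,7): both already in same component {0,1,2,3,4,5,6,7}. No change.
New components: {0,1,2,3,4,5,6,7}
Are 1 and 5 in the same component? yes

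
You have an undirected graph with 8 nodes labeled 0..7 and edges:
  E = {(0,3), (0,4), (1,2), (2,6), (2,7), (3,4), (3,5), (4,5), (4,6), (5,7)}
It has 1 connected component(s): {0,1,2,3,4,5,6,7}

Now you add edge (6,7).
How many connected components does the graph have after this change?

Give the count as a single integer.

Answer: 1

Derivation:
Initial component count: 1
Add (6,7): endpoints already in same component. Count unchanged: 1.
New component count: 1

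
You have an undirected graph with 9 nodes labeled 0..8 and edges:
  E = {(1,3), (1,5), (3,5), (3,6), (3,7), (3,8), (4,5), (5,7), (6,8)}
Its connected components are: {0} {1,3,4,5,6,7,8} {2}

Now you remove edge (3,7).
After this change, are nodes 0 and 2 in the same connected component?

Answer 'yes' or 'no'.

Answer: no

Derivation:
Initial components: {0} {1,3,4,5,6,7,8} {2}
Removing edge (3,7): not a bridge — component count unchanged at 3.
New components: {0} {1,3,4,5,6,7,8} {2}
Are 0 and 2 in the same component? no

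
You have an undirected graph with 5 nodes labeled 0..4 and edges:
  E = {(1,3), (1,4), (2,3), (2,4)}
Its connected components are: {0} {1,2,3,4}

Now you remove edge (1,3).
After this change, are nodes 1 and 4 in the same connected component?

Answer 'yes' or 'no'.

Initial components: {0} {1,2,3,4}
Removing edge (1,3): not a bridge — component count unchanged at 2.
New components: {0} {1,2,3,4}
Are 1 and 4 in the same component? yes

Answer: yes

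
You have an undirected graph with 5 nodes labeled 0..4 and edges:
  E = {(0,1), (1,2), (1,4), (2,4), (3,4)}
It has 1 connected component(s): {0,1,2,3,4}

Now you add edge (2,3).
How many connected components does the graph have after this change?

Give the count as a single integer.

Initial component count: 1
Add (2,3): endpoints already in same component. Count unchanged: 1.
New component count: 1

Answer: 1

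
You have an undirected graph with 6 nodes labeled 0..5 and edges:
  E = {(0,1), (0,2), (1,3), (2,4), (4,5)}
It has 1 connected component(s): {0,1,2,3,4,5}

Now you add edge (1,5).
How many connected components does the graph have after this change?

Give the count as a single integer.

Answer: 1

Derivation:
Initial component count: 1
Add (1,5): endpoints already in same component. Count unchanged: 1.
New component count: 1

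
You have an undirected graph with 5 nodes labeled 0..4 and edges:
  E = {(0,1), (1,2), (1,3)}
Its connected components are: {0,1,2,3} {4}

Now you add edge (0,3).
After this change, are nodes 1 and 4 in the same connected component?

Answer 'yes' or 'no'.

Answer: no

Derivation:
Initial components: {0,1,2,3} {4}
Adding edge (0,3): both already in same component {0,1,2,3}. No change.
New components: {0,1,2,3} {4}
Are 1 and 4 in the same component? no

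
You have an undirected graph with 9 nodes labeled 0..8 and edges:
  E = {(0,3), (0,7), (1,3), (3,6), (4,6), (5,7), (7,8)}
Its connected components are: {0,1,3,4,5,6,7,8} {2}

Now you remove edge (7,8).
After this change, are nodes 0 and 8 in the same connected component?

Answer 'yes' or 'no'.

Answer: no

Derivation:
Initial components: {0,1,3,4,5,6,7,8} {2}
Removing edge (7,8): it was a bridge — component count 2 -> 3.
New components: {0,1,3,4,5,6,7} {2} {8}
Are 0 and 8 in the same component? no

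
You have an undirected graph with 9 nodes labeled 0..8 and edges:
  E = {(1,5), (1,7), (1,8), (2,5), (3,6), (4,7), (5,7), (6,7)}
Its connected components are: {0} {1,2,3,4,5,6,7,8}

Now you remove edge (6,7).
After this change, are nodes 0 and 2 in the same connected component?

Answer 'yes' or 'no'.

Answer: no

Derivation:
Initial components: {0} {1,2,3,4,5,6,7,8}
Removing edge (6,7): it was a bridge — component count 2 -> 3.
New components: {0} {1,2,4,5,7,8} {3,6}
Are 0 and 2 in the same component? no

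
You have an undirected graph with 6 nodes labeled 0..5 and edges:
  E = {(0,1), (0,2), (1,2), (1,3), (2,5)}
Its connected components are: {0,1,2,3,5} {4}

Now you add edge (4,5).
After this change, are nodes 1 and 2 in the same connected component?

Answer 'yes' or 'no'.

Answer: yes

Derivation:
Initial components: {0,1,2,3,5} {4}
Adding edge (4,5): merges {4} and {0,1,2,3,5}.
New components: {0,1,2,3,4,5}
Are 1 and 2 in the same component? yes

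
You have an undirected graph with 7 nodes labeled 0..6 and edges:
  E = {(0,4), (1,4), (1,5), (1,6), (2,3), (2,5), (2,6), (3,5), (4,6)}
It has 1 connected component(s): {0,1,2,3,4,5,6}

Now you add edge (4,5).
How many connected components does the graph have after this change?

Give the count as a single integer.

Answer: 1

Derivation:
Initial component count: 1
Add (4,5): endpoints already in same component. Count unchanged: 1.
New component count: 1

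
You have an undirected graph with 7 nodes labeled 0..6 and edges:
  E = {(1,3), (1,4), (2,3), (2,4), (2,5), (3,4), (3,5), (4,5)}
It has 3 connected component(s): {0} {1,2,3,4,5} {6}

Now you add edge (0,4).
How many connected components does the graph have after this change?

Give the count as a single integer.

Initial component count: 3
Add (0,4): merges two components. Count decreases: 3 -> 2.
New component count: 2

Answer: 2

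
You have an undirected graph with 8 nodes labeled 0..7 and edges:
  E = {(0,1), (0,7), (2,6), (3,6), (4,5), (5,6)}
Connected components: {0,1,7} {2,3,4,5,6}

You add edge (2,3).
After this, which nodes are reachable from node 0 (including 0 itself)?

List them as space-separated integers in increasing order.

Before: nodes reachable from 0: {0,1,7}
Adding (2,3): both endpoints already in same component. Reachability from 0 unchanged.
After: nodes reachable from 0: {0,1,7}

Answer: 0 1 7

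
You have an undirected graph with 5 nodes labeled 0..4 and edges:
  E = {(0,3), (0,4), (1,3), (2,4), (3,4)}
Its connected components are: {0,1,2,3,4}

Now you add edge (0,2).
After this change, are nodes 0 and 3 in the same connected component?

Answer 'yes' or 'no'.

Initial components: {0,1,2,3,4}
Adding edge (0,2): both already in same component {0,1,2,3,4}. No change.
New components: {0,1,2,3,4}
Are 0 and 3 in the same component? yes

Answer: yes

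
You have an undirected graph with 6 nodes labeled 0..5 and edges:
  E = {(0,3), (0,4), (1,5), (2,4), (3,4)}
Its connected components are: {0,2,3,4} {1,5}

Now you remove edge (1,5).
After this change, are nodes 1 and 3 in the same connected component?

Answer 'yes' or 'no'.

Initial components: {0,2,3,4} {1,5}
Removing edge (1,5): it was a bridge — component count 2 -> 3.
New components: {0,2,3,4} {1} {5}
Are 1 and 3 in the same component? no

Answer: no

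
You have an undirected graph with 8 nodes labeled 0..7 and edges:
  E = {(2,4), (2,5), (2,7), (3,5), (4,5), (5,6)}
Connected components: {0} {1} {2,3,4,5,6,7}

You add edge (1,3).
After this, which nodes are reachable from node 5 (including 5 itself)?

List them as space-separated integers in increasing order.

Before: nodes reachable from 5: {2,3,4,5,6,7}
Adding (1,3): merges 5's component with another. Reachability grows.
After: nodes reachable from 5: {1,2,3,4,5,6,7}

Answer: 1 2 3 4 5 6 7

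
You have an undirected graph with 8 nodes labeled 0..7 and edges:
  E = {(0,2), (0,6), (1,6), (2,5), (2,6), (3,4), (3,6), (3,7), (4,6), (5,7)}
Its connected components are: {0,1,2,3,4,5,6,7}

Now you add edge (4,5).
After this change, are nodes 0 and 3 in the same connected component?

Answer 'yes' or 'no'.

Initial components: {0,1,2,3,4,5,6,7}
Adding edge (4,5): both already in same component {0,1,2,3,4,5,6,7}. No change.
New components: {0,1,2,3,4,5,6,7}
Are 0 and 3 in the same component? yes

Answer: yes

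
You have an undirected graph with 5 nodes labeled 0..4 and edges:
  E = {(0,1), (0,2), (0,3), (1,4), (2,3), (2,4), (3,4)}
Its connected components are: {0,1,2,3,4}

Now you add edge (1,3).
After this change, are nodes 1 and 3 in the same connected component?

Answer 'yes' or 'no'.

Answer: yes

Derivation:
Initial components: {0,1,2,3,4}
Adding edge (1,3): both already in same component {0,1,2,3,4}. No change.
New components: {0,1,2,3,4}
Are 1 and 3 in the same component? yes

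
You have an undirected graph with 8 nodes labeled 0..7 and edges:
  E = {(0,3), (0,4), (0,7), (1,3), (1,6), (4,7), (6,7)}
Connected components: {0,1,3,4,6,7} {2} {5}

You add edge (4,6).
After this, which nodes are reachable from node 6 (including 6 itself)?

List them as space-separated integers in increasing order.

Before: nodes reachable from 6: {0,1,3,4,6,7}
Adding (4,6): both endpoints already in same component. Reachability from 6 unchanged.
After: nodes reachable from 6: {0,1,3,4,6,7}

Answer: 0 1 3 4 6 7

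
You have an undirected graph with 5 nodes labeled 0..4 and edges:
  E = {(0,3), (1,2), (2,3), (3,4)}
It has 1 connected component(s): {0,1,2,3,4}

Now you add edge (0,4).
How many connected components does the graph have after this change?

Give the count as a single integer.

Answer: 1

Derivation:
Initial component count: 1
Add (0,4): endpoints already in same component. Count unchanged: 1.
New component count: 1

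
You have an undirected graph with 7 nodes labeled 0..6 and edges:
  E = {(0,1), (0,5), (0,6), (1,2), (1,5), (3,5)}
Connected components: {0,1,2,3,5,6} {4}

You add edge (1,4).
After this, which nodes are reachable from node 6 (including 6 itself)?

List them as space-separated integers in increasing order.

Answer: 0 1 2 3 4 5 6

Derivation:
Before: nodes reachable from 6: {0,1,2,3,5,6}
Adding (1,4): merges 6's component with another. Reachability grows.
After: nodes reachable from 6: {0,1,2,3,4,5,6}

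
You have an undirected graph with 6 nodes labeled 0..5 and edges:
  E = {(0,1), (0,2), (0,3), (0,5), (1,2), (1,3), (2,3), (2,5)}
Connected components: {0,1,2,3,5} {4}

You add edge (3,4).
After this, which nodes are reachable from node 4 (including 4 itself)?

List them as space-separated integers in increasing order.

Answer: 0 1 2 3 4 5

Derivation:
Before: nodes reachable from 4: {4}
Adding (3,4): merges 4's component with another. Reachability grows.
After: nodes reachable from 4: {0,1,2,3,4,5}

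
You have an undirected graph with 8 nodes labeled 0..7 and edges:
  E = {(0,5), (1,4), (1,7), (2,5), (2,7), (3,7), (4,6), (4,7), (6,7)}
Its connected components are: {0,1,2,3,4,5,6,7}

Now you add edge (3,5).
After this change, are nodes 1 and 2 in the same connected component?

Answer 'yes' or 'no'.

Answer: yes

Derivation:
Initial components: {0,1,2,3,4,5,6,7}
Adding edge (3,5): both already in same component {0,1,2,3,4,5,6,7}. No change.
New components: {0,1,2,3,4,5,6,7}
Are 1 and 2 in the same component? yes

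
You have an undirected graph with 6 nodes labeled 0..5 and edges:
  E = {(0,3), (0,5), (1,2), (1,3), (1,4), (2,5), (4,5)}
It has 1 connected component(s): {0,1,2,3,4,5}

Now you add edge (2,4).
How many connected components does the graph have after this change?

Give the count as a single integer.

Answer: 1

Derivation:
Initial component count: 1
Add (2,4): endpoints already in same component. Count unchanged: 1.
New component count: 1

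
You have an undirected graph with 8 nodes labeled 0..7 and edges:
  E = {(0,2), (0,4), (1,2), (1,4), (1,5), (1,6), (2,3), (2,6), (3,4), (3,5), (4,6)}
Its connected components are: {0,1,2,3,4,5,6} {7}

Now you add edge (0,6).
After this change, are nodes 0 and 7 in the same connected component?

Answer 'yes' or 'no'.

Initial components: {0,1,2,3,4,5,6} {7}
Adding edge (0,6): both already in same component {0,1,2,3,4,5,6}. No change.
New components: {0,1,2,3,4,5,6} {7}
Are 0 and 7 in the same component? no

Answer: no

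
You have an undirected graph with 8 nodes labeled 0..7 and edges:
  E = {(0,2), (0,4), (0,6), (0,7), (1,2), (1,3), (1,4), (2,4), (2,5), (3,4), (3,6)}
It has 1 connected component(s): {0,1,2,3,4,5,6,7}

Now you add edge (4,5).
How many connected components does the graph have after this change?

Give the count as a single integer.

Answer: 1

Derivation:
Initial component count: 1
Add (4,5): endpoints already in same component. Count unchanged: 1.
New component count: 1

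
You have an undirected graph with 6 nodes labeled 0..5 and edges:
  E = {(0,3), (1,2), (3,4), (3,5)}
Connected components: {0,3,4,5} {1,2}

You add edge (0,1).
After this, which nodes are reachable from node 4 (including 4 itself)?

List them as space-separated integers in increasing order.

Answer: 0 1 2 3 4 5

Derivation:
Before: nodes reachable from 4: {0,3,4,5}
Adding (0,1): merges 4's component with another. Reachability grows.
After: nodes reachable from 4: {0,1,2,3,4,5}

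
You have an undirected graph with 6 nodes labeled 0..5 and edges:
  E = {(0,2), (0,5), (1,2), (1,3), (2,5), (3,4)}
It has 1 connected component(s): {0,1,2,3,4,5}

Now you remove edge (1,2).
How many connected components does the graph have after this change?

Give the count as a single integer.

Answer: 2

Derivation:
Initial component count: 1
Remove (1,2): it was a bridge. Count increases: 1 -> 2.
  After removal, components: {0,2,5} {1,3,4}
New component count: 2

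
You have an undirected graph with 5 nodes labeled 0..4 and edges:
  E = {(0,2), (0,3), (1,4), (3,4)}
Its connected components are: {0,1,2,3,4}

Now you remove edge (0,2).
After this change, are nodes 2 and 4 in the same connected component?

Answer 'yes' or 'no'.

Answer: no

Derivation:
Initial components: {0,1,2,3,4}
Removing edge (0,2): it was a bridge — component count 1 -> 2.
New components: {0,1,3,4} {2}
Are 2 and 4 in the same component? no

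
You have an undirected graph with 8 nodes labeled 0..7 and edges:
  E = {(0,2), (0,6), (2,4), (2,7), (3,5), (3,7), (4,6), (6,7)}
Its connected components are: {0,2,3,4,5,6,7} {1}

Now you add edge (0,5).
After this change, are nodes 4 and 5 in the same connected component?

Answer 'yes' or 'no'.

Initial components: {0,2,3,4,5,6,7} {1}
Adding edge (0,5): both already in same component {0,2,3,4,5,6,7}. No change.
New components: {0,2,3,4,5,6,7} {1}
Are 4 and 5 in the same component? yes

Answer: yes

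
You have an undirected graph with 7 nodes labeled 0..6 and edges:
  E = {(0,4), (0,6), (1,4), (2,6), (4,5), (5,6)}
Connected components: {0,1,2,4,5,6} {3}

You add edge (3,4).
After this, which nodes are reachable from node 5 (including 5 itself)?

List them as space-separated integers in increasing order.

Before: nodes reachable from 5: {0,1,2,4,5,6}
Adding (3,4): merges 5's component with another. Reachability grows.
After: nodes reachable from 5: {0,1,2,3,4,5,6}

Answer: 0 1 2 3 4 5 6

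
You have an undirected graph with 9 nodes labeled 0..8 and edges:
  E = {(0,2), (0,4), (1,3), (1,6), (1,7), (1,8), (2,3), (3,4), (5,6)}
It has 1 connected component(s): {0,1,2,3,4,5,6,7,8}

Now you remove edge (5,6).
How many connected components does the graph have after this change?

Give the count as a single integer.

Initial component count: 1
Remove (5,6): it was a bridge. Count increases: 1 -> 2.
  After removal, components: {0,1,2,3,4,6,7,8} {5}
New component count: 2

Answer: 2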